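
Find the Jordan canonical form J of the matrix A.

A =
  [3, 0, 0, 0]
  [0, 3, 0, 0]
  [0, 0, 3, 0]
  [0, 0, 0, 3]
J_1(3) ⊕ J_1(3) ⊕ J_1(3) ⊕ J_1(3)

The characteristic polynomial is
  det(x·I − A) = x^4 - 12*x^3 + 54*x^2 - 108*x + 81 = (x - 3)^4

Eigenvalues and multiplicities (the geometric multiplicity of λ is n − rank(A − λI), which equals the number of Jordan blocks for λ):
  λ = 3: algebraic multiplicity = 4, geometric multiplicity = 4

Determining the block sizes for each eigenvalue:
  λ = 3: gm = am = 4, so every block has size 1 → block sizes [1, 1, 1, 1]

Assembling the blocks gives a Jordan form
J =
  [3, 0, 0, 0]
  [0, 3, 0, 0]
  [0, 0, 3, 0]
  [0, 0, 0, 3]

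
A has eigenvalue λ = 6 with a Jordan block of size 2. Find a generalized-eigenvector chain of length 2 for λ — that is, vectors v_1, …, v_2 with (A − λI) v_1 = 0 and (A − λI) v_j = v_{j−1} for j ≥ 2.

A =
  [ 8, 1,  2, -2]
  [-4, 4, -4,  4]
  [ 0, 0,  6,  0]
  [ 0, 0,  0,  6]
A Jordan chain for λ = 6 of length 2:
v_1 = (2, -4, 0, 0)ᵀ
v_2 = (1, 0, 0, 0)ᵀ

Let N = A − (6)·I. We want v_2 with N^2 v_2 = 0 but N^1 v_2 ≠ 0; then v_{j-1} := N · v_j for j = 2, …, 2.

Pick v_2 = (1, 0, 0, 0)ᵀ.
Then v_1 = N · v_2 = (2, -4, 0, 0)ᵀ.

Sanity check: (A − (6)·I) v_1 = (0, 0, 0, 0)ᵀ = 0. ✓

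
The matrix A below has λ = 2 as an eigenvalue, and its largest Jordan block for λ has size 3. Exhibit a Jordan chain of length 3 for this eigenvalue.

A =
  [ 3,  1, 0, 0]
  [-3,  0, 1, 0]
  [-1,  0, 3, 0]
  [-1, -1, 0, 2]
A Jordan chain for λ = 2 of length 3:
v_1 = (-2, 2, -2, 2)ᵀ
v_2 = (1, -3, -1, -1)ᵀ
v_3 = (1, 0, 0, 0)ᵀ

Let N = A − (2)·I. We want v_3 with N^3 v_3 = 0 but N^2 v_3 ≠ 0; then v_{j-1} := N · v_j for j = 3, …, 2.

Pick v_3 = (1, 0, 0, 0)ᵀ.
Then v_2 = N · v_3 = (1, -3, -1, -1)ᵀ.
Then v_1 = N · v_2 = (-2, 2, -2, 2)ᵀ.

Sanity check: (A − (2)·I) v_1 = (0, 0, 0, 0)ᵀ = 0. ✓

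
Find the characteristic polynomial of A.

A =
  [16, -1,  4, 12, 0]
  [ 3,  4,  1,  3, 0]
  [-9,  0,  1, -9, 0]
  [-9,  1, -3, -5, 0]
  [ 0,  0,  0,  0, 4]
x^5 - 20*x^4 + 160*x^3 - 640*x^2 + 1280*x - 1024

Expanding det(x·I − A) (e.g. by cofactor expansion or by noting that A is similar to its Jordan form J, which has the same characteristic polynomial as A) gives
  χ_A(x) = x^5 - 20*x^4 + 160*x^3 - 640*x^2 + 1280*x - 1024
which factors as (x - 4)^5. The eigenvalues (with algebraic multiplicities) are λ = 4 with multiplicity 5.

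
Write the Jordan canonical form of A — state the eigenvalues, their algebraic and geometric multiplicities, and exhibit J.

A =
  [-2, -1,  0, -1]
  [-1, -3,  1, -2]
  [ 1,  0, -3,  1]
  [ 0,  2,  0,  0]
J_3(-2) ⊕ J_1(-2)

The characteristic polynomial is
  det(x·I − A) = x^4 + 8*x^3 + 24*x^2 + 32*x + 16 = (x + 2)^4

Eigenvalues and multiplicities (the geometric multiplicity of λ is n − rank(A − λI), which equals the number of Jordan blocks for λ):
  λ = -2: algebraic multiplicity = 4, geometric multiplicity = 2

Determining the block sizes for each eigenvalue:
  λ = -2: with am = 4 and gm = 2, the partition is not yet determined (e.g. several partitions of 4 into 2 parts exist). Let N = A − (-2)·I. Computing rank(N^1) = 2, rank(N^2) = 1, rank(N^3) = 0; the number of blocks of size ≥ j is rank(N^{j−1}) − rank(N^j), giving [2, 1, 1]. So we have 1 block(s) of size 3, 1 block(s) of size 1 → block sizes [3, 1]

Assembling the blocks gives a Jordan form
J =
  [-2,  1,  0,  0]
  [ 0, -2,  1,  0]
  [ 0,  0, -2,  0]
  [ 0,  0,  0, -2]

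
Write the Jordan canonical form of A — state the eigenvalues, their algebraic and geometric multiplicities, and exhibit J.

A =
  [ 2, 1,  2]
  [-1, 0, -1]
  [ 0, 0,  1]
J_3(1)

The characteristic polynomial is
  det(x·I − A) = x^3 - 3*x^2 + 3*x - 1 = (x - 1)^3

Eigenvalues and multiplicities (the geometric multiplicity of λ is n − rank(A − λI), which equals the number of Jordan blocks for λ):
  λ = 1: algebraic multiplicity = 3, geometric multiplicity = 1

Determining the block sizes for each eigenvalue:
  λ = 1: one block (gm = 1), so the single block has size am = 3 → block sizes [3]

Assembling the blocks gives a Jordan form
J =
  [1, 1, 0]
  [0, 1, 1]
  [0, 0, 1]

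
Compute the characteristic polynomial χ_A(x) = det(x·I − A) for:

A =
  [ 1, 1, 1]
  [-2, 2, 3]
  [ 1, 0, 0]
x^3 - 3*x^2 + 3*x - 1

Expanding det(x·I − A) (e.g. by cofactor expansion or by noting that A is similar to its Jordan form J, which has the same characteristic polynomial as A) gives
  χ_A(x) = x^3 - 3*x^2 + 3*x - 1
which factors as (x - 1)^3. The eigenvalues (with algebraic multiplicities) are λ = 1 with multiplicity 3.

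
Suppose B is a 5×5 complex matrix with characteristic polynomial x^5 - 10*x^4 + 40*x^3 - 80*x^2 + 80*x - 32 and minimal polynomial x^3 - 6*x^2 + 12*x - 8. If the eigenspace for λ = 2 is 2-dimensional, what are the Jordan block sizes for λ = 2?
Block sizes for λ = 2: [3, 2]

Step 1 — from the characteristic polynomial, algebraic multiplicity of λ = 2 is 5. From dim ker(B − (2)·I) = 2, there are exactly 2 Jordan blocks for λ = 2.
Step 2 — from the minimal polynomial, the factor (x − 2)^3 tells us the largest block for λ = 2 has size 3.
Step 3 — with total size 5, 2 blocks, and largest block 3, the block sizes (in nonincreasing order) are [3, 2].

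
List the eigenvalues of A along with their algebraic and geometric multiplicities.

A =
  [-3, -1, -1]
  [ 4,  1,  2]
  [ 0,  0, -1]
λ = -1: alg = 3, geom = 2

Step 1 — factor the characteristic polynomial to read off the algebraic multiplicities:
  χ_A(x) = (x + 1)^3

Step 2 — compute geometric multiplicities via the rank-nullity identity g(λ) = n − rank(A − λI):
  rank(A − (-1)·I) = 1, so dim ker(A − (-1)·I) = n − 1 = 2

Summary:
  λ = -1: algebraic multiplicity = 3, geometric multiplicity = 2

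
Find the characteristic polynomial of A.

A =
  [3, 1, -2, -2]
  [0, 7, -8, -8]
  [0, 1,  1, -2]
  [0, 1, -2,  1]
x^4 - 12*x^3 + 54*x^2 - 108*x + 81

Expanding det(x·I − A) (e.g. by cofactor expansion or by noting that A is similar to its Jordan form J, which has the same characteristic polynomial as A) gives
  χ_A(x) = x^4 - 12*x^3 + 54*x^2 - 108*x + 81
which factors as (x - 3)^4. The eigenvalues (with algebraic multiplicities) are λ = 3 with multiplicity 4.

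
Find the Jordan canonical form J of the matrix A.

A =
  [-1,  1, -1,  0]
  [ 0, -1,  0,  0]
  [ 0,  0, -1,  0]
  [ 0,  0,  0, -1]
J_2(-1) ⊕ J_1(-1) ⊕ J_1(-1)

The characteristic polynomial is
  det(x·I − A) = x^4 + 4*x^3 + 6*x^2 + 4*x + 1 = (x + 1)^4

Eigenvalues and multiplicities (the geometric multiplicity of λ is n − rank(A − λI), which equals the number of Jordan blocks for λ):
  λ = -1: algebraic multiplicity = 4, geometric multiplicity = 3

Determining the block sizes for each eigenvalue:
  λ = -1: 3 blocks summing to 4 forces exactly one block of size 2 and the rest size 1 → block sizes [2, 1, 1]

Assembling the blocks gives a Jordan form
J =
  [-1,  1,  0,  0]
  [ 0, -1,  0,  0]
  [ 0,  0, -1,  0]
  [ 0,  0,  0, -1]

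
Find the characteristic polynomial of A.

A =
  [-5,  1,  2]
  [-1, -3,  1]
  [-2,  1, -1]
x^3 + 9*x^2 + 27*x + 27

Expanding det(x·I − A) (e.g. by cofactor expansion or by noting that A is similar to its Jordan form J, which has the same characteristic polynomial as A) gives
  χ_A(x) = x^3 + 9*x^2 + 27*x + 27
which factors as (x + 3)^3. The eigenvalues (with algebraic multiplicities) are λ = -3 with multiplicity 3.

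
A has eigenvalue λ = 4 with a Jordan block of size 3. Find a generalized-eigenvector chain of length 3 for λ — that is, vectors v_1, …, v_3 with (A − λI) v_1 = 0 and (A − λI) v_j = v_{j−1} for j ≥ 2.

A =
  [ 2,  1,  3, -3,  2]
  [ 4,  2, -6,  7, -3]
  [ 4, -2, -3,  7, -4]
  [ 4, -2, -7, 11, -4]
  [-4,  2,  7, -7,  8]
A Jordan chain for λ = 4 of length 3:
v_1 = (2, -4, -4, -4, 4)ᵀ
v_2 = (3, -6, -7, -7, 7)ᵀ
v_3 = (0, 0, 1, 0, 0)ᵀ

Let N = A − (4)·I. We want v_3 with N^3 v_3 = 0 but N^2 v_3 ≠ 0; then v_{j-1} := N · v_j for j = 3, …, 2.

Pick v_3 = (0, 0, 1, 0, 0)ᵀ.
Then v_2 = N · v_3 = (3, -6, -7, -7, 7)ᵀ.
Then v_1 = N · v_2 = (2, -4, -4, -4, 4)ᵀ.

Sanity check: (A − (4)·I) v_1 = (0, 0, 0, 0, 0)ᵀ = 0. ✓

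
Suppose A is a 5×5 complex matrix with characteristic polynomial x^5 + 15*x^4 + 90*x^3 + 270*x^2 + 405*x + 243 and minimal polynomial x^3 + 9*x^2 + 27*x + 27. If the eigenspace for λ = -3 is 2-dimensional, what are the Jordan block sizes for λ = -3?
Block sizes for λ = -3: [3, 2]

Step 1 — from the characteristic polynomial, algebraic multiplicity of λ = -3 is 5. From dim ker(A − (-3)·I) = 2, there are exactly 2 Jordan blocks for λ = -3.
Step 2 — from the minimal polynomial, the factor (x + 3)^3 tells us the largest block for λ = -3 has size 3.
Step 3 — with total size 5, 2 blocks, and largest block 3, the block sizes (in nonincreasing order) are [3, 2].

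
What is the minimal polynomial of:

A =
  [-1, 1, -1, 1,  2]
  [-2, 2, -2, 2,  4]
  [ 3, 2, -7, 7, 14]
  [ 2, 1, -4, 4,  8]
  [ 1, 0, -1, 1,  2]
x^2

The characteristic polynomial is χ_A(x) = x^5, so the eigenvalues are known. The minimal polynomial is
  m_A(x) = Π_λ (x − λ)^{k_λ}
where k_λ is the size of the *largest* Jordan block for λ (equivalently, the smallest k with (A − λI)^k v = 0 for every generalised eigenvector v of λ).

  λ = 0: largest Jordan block has size 2, contributing (x − 0)^2

So m_A(x) = x^2 = x^2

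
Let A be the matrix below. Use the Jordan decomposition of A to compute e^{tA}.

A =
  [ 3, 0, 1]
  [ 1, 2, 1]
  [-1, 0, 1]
e^{tA} =
  [t*exp(2*t) + exp(2*t), 0, t*exp(2*t)]
  [t*exp(2*t), exp(2*t), t*exp(2*t)]
  [-t*exp(2*t), 0, -t*exp(2*t) + exp(2*t)]

Strategy: write A = P · J · P⁻¹ where J is a Jordan canonical form, so e^{tA} = P · e^{tJ} · P⁻¹, and e^{tJ} can be computed block-by-block.

A has Jordan form
J =
  [2, 1, 0]
  [0, 2, 0]
  [0, 0, 2]
(up to reordering of blocks).

Per-block formulas:
  For a 2×2 Jordan block J_2(2): exp(t · J_2(2)) = e^(2t)·(I + t·N), where N is the 2×2 nilpotent shift.
  For a 1×1 block at λ = 2: exp(t · [2]) = [e^(2t)].

After assembling e^{tJ} and conjugating by P, we get:

e^{tA} =
  [t*exp(2*t) + exp(2*t), 0, t*exp(2*t)]
  [t*exp(2*t), exp(2*t), t*exp(2*t)]
  [-t*exp(2*t), 0, -t*exp(2*t) + exp(2*t)]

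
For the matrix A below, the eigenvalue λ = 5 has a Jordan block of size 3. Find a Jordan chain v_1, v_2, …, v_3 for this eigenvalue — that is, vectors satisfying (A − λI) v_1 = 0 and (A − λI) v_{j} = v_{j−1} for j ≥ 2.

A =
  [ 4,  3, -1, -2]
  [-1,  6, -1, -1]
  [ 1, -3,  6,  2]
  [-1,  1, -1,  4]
A Jordan chain for λ = 5 of length 3:
v_1 = (-1, 0, 1, 0)ᵀ
v_2 = (-1, -1, 1, -1)ᵀ
v_3 = (1, 0, 0, 0)ᵀ

Let N = A − (5)·I. We want v_3 with N^3 v_3 = 0 but N^2 v_3 ≠ 0; then v_{j-1} := N · v_j for j = 3, …, 2.

Pick v_3 = (1, 0, 0, 0)ᵀ.
Then v_2 = N · v_3 = (-1, -1, 1, -1)ᵀ.
Then v_1 = N · v_2 = (-1, 0, 1, 0)ᵀ.

Sanity check: (A − (5)·I) v_1 = (0, 0, 0, 0)ᵀ = 0. ✓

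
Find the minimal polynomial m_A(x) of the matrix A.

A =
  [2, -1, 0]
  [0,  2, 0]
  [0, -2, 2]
x^2 - 4*x + 4

The characteristic polynomial is χ_A(x) = (x - 2)^3, so the eigenvalues are known. The minimal polynomial is
  m_A(x) = Π_λ (x − λ)^{k_λ}
where k_λ is the size of the *largest* Jordan block for λ (equivalently, the smallest k with (A − λI)^k v = 0 for every generalised eigenvector v of λ).

  λ = 2: largest Jordan block has size 2, contributing (x − 2)^2

So m_A(x) = (x - 2)^2 = x^2 - 4*x + 4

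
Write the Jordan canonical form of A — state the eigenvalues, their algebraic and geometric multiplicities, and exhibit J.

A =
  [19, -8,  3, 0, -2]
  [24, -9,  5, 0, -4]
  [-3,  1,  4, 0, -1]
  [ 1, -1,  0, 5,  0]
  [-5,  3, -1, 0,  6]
J_3(5) ⊕ J_2(5)

The characteristic polynomial is
  det(x·I − A) = x^5 - 25*x^4 + 250*x^3 - 1250*x^2 + 3125*x - 3125 = (x - 5)^5

Eigenvalues and multiplicities (the geometric multiplicity of λ is n − rank(A − λI), which equals the number of Jordan blocks for λ):
  λ = 5: algebraic multiplicity = 5, geometric multiplicity = 2

Determining the block sizes for each eigenvalue:
  λ = 5: with am = 5 and gm = 2, the partition is not yet determined (e.g. several partitions of 5 into 2 parts exist). Let N = A − (5)·I. Computing rank(N^1) = 3, rank(N^2) = 1, rank(N^3) = 0; the number of blocks of size ≥ j is rank(N^{j−1}) − rank(N^j), giving [2, 2, 1]. So we have 1 block(s) of size 3, 1 block(s) of size 2 → block sizes [3, 2]

Assembling the blocks gives a Jordan form
J =
  [5, 1, 0, 0, 0]
  [0, 5, 1, 0, 0]
  [0, 0, 5, 0, 0]
  [0, 0, 0, 5, 1]
  [0, 0, 0, 0, 5]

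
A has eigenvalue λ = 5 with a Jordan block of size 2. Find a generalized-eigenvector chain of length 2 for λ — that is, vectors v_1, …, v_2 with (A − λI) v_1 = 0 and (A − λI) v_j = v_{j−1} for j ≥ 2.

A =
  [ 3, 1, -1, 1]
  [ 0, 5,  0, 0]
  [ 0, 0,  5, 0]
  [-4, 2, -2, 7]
A Jordan chain for λ = 5 of length 2:
v_1 = (-2, 0, 0, -4)ᵀ
v_2 = (1, 0, 0, 0)ᵀ

Let N = A − (5)·I. We want v_2 with N^2 v_2 = 0 but N^1 v_2 ≠ 0; then v_{j-1} := N · v_j for j = 2, …, 2.

Pick v_2 = (1, 0, 0, 0)ᵀ.
Then v_1 = N · v_2 = (-2, 0, 0, -4)ᵀ.

Sanity check: (A − (5)·I) v_1 = (0, 0, 0, 0)ᵀ = 0. ✓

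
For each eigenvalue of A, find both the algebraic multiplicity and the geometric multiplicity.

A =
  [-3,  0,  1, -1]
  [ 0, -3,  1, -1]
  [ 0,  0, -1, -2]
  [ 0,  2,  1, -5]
λ = -3: alg = 4, geom = 2

Step 1 — factor the characteristic polynomial to read off the algebraic multiplicities:
  χ_A(x) = (x + 3)^4

Step 2 — compute geometric multiplicities via the rank-nullity identity g(λ) = n − rank(A − λI):
  rank(A − (-3)·I) = 2, so dim ker(A − (-3)·I) = n − 2 = 2

Summary:
  λ = -3: algebraic multiplicity = 4, geometric multiplicity = 2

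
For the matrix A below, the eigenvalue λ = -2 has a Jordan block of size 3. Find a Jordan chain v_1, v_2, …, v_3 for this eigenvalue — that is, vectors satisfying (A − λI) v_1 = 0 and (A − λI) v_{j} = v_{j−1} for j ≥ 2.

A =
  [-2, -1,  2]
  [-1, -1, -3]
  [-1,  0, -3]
A Jordan chain for λ = -2 of length 3:
v_1 = (-1, 2, 1)ᵀ
v_2 = (0, -1, -1)ᵀ
v_3 = (1, 0, 0)ᵀ

Let N = A − (-2)·I. We want v_3 with N^3 v_3 = 0 but N^2 v_3 ≠ 0; then v_{j-1} := N · v_j for j = 3, …, 2.

Pick v_3 = (1, 0, 0)ᵀ.
Then v_2 = N · v_3 = (0, -1, -1)ᵀ.
Then v_1 = N · v_2 = (-1, 2, 1)ᵀ.

Sanity check: (A − (-2)·I) v_1 = (0, 0, 0)ᵀ = 0. ✓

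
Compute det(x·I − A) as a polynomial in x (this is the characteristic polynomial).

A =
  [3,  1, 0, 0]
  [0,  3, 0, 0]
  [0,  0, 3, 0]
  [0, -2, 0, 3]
x^4 - 12*x^3 + 54*x^2 - 108*x + 81

Expanding det(x·I − A) (e.g. by cofactor expansion or by noting that A is similar to its Jordan form J, which has the same characteristic polynomial as A) gives
  χ_A(x) = x^4 - 12*x^3 + 54*x^2 - 108*x + 81
which factors as (x - 3)^4. The eigenvalues (with algebraic multiplicities) are λ = 3 with multiplicity 4.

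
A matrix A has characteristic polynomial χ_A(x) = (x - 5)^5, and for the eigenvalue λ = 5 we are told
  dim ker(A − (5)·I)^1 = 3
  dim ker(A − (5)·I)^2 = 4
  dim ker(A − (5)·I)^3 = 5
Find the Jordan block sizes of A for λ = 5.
Block sizes for λ = 5: [3, 1, 1]

From the dimensions of kernels of powers, the number of Jordan blocks of size at least j is d_j − d_{j−1} where d_j = dim ker(N^j) (with d_0 = 0). Computing the differences gives [3, 1, 1].
The number of blocks of size exactly k is (#blocks of size ≥ k) − (#blocks of size ≥ k + 1), so the partition is: 2 block(s) of size 1, 1 block(s) of size 3.
In nonincreasing order the block sizes are [3, 1, 1].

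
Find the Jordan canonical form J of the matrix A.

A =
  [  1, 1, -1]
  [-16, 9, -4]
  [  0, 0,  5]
J_2(5) ⊕ J_1(5)

The characteristic polynomial is
  det(x·I − A) = x^3 - 15*x^2 + 75*x - 125 = (x - 5)^3

Eigenvalues and multiplicities (the geometric multiplicity of λ is n − rank(A − λI), which equals the number of Jordan blocks for λ):
  λ = 5: algebraic multiplicity = 3, geometric multiplicity = 2

Determining the block sizes for each eigenvalue:
  λ = 5: 2 blocks summing to 3 forces exactly one block of size 2 and the rest size 1 → block sizes [2, 1]

Assembling the blocks gives a Jordan form
J =
  [5, 1, 0]
  [0, 5, 0]
  [0, 0, 5]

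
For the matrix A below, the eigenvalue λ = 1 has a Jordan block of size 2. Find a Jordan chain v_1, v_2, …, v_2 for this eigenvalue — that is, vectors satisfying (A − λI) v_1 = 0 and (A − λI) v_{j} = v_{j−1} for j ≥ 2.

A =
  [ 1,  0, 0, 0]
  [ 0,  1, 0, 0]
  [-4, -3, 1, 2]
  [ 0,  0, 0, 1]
A Jordan chain for λ = 1 of length 2:
v_1 = (0, 0, -4, 0)ᵀ
v_2 = (1, 0, 0, 0)ᵀ

Let N = A − (1)·I. We want v_2 with N^2 v_2 = 0 but N^1 v_2 ≠ 0; then v_{j-1} := N · v_j for j = 2, …, 2.

Pick v_2 = (1, 0, 0, 0)ᵀ.
Then v_1 = N · v_2 = (0, 0, -4, 0)ᵀ.

Sanity check: (A − (1)·I) v_1 = (0, 0, 0, 0)ᵀ = 0. ✓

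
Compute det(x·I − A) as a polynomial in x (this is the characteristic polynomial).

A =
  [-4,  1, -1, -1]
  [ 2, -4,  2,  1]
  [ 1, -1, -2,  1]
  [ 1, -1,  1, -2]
x^4 + 12*x^3 + 54*x^2 + 108*x + 81

Expanding det(x·I − A) (e.g. by cofactor expansion or by noting that A is similar to its Jordan form J, which has the same characteristic polynomial as A) gives
  χ_A(x) = x^4 + 12*x^3 + 54*x^2 + 108*x + 81
which factors as (x + 3)^4. The eigenvalues (with algebraic multiplicities) are λ = -3 with multiplicity 4.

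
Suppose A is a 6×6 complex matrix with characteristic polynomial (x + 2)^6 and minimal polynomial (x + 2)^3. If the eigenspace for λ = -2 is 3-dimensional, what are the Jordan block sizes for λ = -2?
Block sizes for λ = -2: [3, 2, 1]

Step 1 — from the characteristic polynomial, algebraic multiplicity of λ = -2 is 6. From dim ker(A − (-2)·I) = 3, there are exactly 3 Jordan blocks for λ = -2.
Step 2 — from the minimal polynomial, the factor (x + 2)^3 tells us the largest block for λ = -2 has size 3.
Step 3 — with total size 6, 3 blocks, and largest block 3, the block sizes (in nonincreasing order) are [3, 2, 1].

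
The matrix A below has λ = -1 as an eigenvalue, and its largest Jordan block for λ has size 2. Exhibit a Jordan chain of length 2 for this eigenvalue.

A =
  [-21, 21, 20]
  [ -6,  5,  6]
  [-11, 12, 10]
A Jordan chain for λ = -1 of length 2:
v_1 = (1, 0, 1)ᵀ
v_2 = (1, 1, 0)ᵀ

Let N = A − (-1)·I. We want v_2 with N^2 v_2 = 0 but N^1 v_2 ≠ 0; then v_{j-1} := N · v_j for j = 2, …, 2.

Pick v_2 = (1, 1, 0)ᵀ.
Then v_1 = N · v_2 = (1, 0, 1)ᵀ.

Sanity check: (A − (-1)·I) v_1 = (0, 0, 0)ᵀ = 0. ✓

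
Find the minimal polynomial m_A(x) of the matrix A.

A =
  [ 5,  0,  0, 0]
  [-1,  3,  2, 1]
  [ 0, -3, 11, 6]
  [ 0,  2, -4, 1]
x^3 - 15*x^2 + 75*x - 125

The characteristic polynomial is χ_A(x) = (x - 5)^4, so the eigenvalues are known. The minimal polynomial is
  m_A(x) = Π_λ (x − λ)^{k_λ}
where k_λ is the size of the *largest* Jordan block for λ (equivalently, the smallest k with (A − λI)^k v = 0 for every generalised eigenvector v of λ).

  λ = 5: largest Jordan block has size 3, contributing (x − 5)^3

So m_A(x) = (x - 5)^3 = x^3 - 15*x^2 + 75*x - 125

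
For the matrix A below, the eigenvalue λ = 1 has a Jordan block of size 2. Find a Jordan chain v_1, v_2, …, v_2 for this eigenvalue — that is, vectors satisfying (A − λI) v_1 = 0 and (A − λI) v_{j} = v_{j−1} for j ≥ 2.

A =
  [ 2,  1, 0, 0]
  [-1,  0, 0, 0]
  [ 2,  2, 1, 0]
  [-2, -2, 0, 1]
A Jordan chain for λ = 1 of length 2:
v_1 = (1, -1, 2, -2)ᵀ
v_2 = (1, 0, 0, 0)ᵀ

Let N = A − (1)·I. We want v_2 with N^2 v_2 = 0 but N^1 v_2 ≠ 0; then v_{j-1} := N · v_j for j = 2, …, 2.

Pick v_2 = (1, 0, 0, 0)ᵀ.
Then v_1 = N · v_2 = (1, -1, 2, -2)ᵀ.

Sanity check: (A − (1)·I) v_1 = (0, 0, 0, 0)ᵀ = 0. ✓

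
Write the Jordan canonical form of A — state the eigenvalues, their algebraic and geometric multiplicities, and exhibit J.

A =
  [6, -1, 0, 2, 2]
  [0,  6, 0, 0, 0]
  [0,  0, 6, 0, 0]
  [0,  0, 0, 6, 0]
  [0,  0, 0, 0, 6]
J_2(6) ⊕ J_1(6) ⊕ J_1(6) ⊕ J_1(6)

The characteristic polynomial is
  det(x·I − A) = x^5 - 30*x^4 + 360*x^3 - 2160*x^2 + 6480*x - 7776 = (x - 6)^5

Eigenvalues and multiplicities (the geometric multiplicity of λ is n − rank(A − λI), which equals the number of Jordan blocks for λ):
  λ = 6: algebraic multiplicity = 5, geometric multiplicity = 4

Determining the block sizes for each eigenvalue:
  λ = 6: 4 blocks summing to 5 forces exactly one block of size 2 and the rest size 1 → block sizes [2, 1, 1, 1]

Assembling the blocks gives a Jordan form
J =
  [6, 1, 0, 0, 0]
  [0, 6, 0, 0, 0]
  [0, 0, 6, 0, 0]
  [0, 0, 0, 6, 0]
  [0, 0, 0, 0, 6]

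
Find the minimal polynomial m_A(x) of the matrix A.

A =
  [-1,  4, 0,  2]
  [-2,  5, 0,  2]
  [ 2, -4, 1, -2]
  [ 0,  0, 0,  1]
x^2 - 4*x + 3

The characteristic polynomial is χ_A(x) = (x - 3)*(x - 1)^3, so the eigenvalues are known. The minimal polynomial is
  m_A(x) = Π_λ (x − λ)^{k_λ}
where k_λ is the size of the *largest* Jordan block for λ (equivalently, the smallest k with (A − λI)^k v = 0 for every generalised eigenvector v of λ).

  λ = 1: largest Jordan block has size 1, contributing (x − 1)
  λ = 3: largest Jordan block has size 1, contributing (x − 3)

So m_A(x) = (x - 3)*(x - 1) = x^2 - 4*x + 3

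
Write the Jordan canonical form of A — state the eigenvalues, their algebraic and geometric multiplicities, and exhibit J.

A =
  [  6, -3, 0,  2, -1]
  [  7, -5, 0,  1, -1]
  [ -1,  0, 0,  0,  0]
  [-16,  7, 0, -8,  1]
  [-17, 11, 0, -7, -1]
J_2(-4) ⊕ J_3(0)

The characteristic polynomial is
  det(x·I − A) = x^5 + 8*x^4 + 16*x^3 = x^3*(x + 4)^2

Eigenvalues and multiplicities (the geometric multiplicity of λ is n − rank(A − λI), which equals the number of Jordan blocks for λ):
  λ = -4: algebraic multiplicity = 2, geometric multiplicity = 1
  λ = 0: algebraic multiplicity = 3, geometric multiplicity = 1

Determining the block sizes for each eigenvalue:
  λ = -4: one block (gm = 1), so the single block has size am = 2 → block sizes [2]
  λ = 0: one block (gm = 1), so the single block has size am = 3 → block sizes [3]

Assembling the blocks gives a Jordan form
J =
  [-4,  1, 0, 0, 0]
  [ 0, -4, 0, 0, 0]
  [ 0,  0, 0, 1, 0]
  [ 0,  0, 0, 0, 1]
  [ 0,  0, 0, 0, 0]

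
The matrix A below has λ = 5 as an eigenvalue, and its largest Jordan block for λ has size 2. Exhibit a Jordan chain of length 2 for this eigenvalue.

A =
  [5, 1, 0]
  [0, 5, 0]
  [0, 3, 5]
A Jordan chain for λ = 5 of length 2:
v_1 = (1, 0, 3)ᵀ
v_2 = (0, 1, 0)ᵀ

Let N = A − (5)·I. We want v_2 with N^2 v_2 = 0 but N^1 v_2 ≠ 0; then v_{j-1} := N · v_j for j = 2, …, 2.

Pick v_2 = (0, 1, 0)ᵀ.
Then v_1 = N · v_2 = (1, 0, 3)ᵀ.

Sanity check: (A − (5)·I) v_1 = (0, 0, 0)ᵀ = 0. ✓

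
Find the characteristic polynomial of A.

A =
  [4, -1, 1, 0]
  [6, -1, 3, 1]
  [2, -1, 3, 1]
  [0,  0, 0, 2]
x^4 - 8*x^3 + 24*x^2 - 32*x + 16

Expanding det(x·I − A) (e.g. by cofactor expansion or by noting that A is similar to its Jordan form J, which has the same characteristic polynomial as A) gives
  χ_A(x) = x^4 - 8*x^3 + 24*x^2 - 32*x + 16
which factors as (x - 2)^4. The eigenvalues (with algebraic multiplicities) are λ = 2 with multiplicity 4.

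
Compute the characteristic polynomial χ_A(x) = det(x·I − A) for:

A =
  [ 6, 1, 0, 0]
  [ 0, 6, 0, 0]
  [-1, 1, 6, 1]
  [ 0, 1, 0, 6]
x^4 - 24*x^3 + 216*x^2 - 864*x + 1296

Expanding det(x·I − A) (e.g. by cofactor expansion or by noting that A is similar to its Jordan form J, which has the same characteristic polynomial as A) gives
  χ_A(x) = x^4 - 24*x^3 + 216*x^2 - 864*x + 1296
which factors as (x - 6)^4. The eigenvalues (with algebraic multiplicities) are λ = 6 with multiplicity 4.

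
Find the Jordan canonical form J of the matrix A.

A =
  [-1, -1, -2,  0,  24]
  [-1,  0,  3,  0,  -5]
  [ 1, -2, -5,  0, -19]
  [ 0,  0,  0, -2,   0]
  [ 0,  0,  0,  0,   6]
J_3(-2) ⊕ J_1(-2) ⊕ J_1(6)

The characteristic polynomial is
  det(x·I − A) = x^5 + 2*x^4 - 24*x^3 - 112*x^2 - 176*x - 96 = (x - 6)*(x + 2)^4

Eigenvalues and multiplicities (the geometric multiplicity of λ is n − rank(A − λI), which equals the number of Jordan blocks for λ):
  λ = -2: algebraic multiplicity = 4, geometric multiplicity = 2
  λ = 6: algebraic multiplicity = 1, geometric multiplicity = 1

Determining the block sizes for each eigenvalue:
  λ = -2: with am = 4 and gm = 2, the partition is not yet determined (e.g. several partitions of 4 into 2 parts exist). Let N = A − (-2)·I. Computing rank(N^1) = 3, rank(N^2) = 2, rank(N^3) = 1; the number of blocks of size ≥ j is rank(N^{j−1}) − rank(N^j), giving [2, 1, 1]. So we have 1 block(s) of size 3, 1 block(s) of size 1 → block sizes [3, 1]
  λ = 6: one block (gm = 1), so the single block has size am = 1 → block sizes [1]

Assembling the blocks gives a Jordan form
J =
  [-2,  1,  0,  0, 0]
  [ 0, -2,  1,  0, 0]
  [ 0,  0, -2,  0, 0]
  [ 0,  0,  0, -2, 0]
  [ 0,  0,  0,  0, 6]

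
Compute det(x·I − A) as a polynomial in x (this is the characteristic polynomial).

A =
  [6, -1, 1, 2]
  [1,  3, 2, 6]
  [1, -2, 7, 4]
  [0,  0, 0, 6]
x^4 - 22*x^3 + 181*x^2 - 660*x + 900

Expanding det(x·I − A) (e.g. by cofactor expansion or by noting that A is similar to its Jordan form J, which has the same characteristic polynomial as A) gives
  χ_A(x) = x^4 - 22*x^3 + 181*x^2 - 660*x + 900
which factors as (x - 6)^2*(x - 5)^2. The eigenvalues (with algebraic multiplicities) are λ = 5 with multiplicity 2, λ = 6 with multiplicity 2.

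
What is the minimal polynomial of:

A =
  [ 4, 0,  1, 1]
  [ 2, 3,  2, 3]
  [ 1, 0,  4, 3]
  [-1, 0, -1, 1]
x^3 - 9*x^2 + 27*x - 27

The characteristic polynomial is χ_A(x) = (x - 3)^4, so the eigenvalues are known. The minimal polynomial is
  m_A(x) = Π_λ (x − λ)^{k_λ}
where k_λ is the size of the *largest* Jordan block for λ (equivalently, the smallest k with (A − λI)^k v = 0 for every generalised eigenvector v of λ).

  λ = 3: largest Jordan block has size 3, contributing (x − 3)^3

So m_A(x) = (x - 3)^3 = x^3 - 9*x^2 + 27*x - 27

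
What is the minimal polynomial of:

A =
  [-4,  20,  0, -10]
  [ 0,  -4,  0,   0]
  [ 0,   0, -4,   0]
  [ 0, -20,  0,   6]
x^2 - 2*x - 24

The characteristic polynomial is χ_A(x) = (x - 6)*(x + 4)^3, so the eigenvalues are known. The minimal polynomial is
  m_A(x) = Π_λ (x − λ)^{k_λ}
where k_λ is the size of the *largest* Jordan block for λ (equivalently, the smallest k with (A − λI)^k v = 0 for every generalised eigenvector v of λ).

  λ = -4: largest Jordan block has size 1, contributing (x + 4)
  λ = 6: largest Jordan block has size 1, contributing (x − 6)

So m_A(x) = (x - 6)*(x + 4) = x^2 - 2*x - 24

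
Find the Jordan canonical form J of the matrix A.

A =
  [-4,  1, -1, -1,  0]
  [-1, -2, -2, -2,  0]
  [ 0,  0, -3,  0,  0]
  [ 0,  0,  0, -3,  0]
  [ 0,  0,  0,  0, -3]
J_3(-3) ⊕ J_1(-3) ⊕ J_1(-3)

The characteristic polynomial is
  det(x·I − A) = x^5 + 15*x^4 + 90*x^3 + 270*x^2 + 405*x + 243 = (x + 3)^5

Eigenvalues and multiplicities (the geometric multiplicity of λ is n − rank(A − λI), which equals the number of Jordan blocks for λ):
  λ = -3: algebraic multiplicity = 5, geometric multiplicity = 3

Determining the block sizes for each eigenvalue:
  λ = -3: with am = 5 and gm = 3, the partition is not yet determined (e.g. several partitions of 5 into 3 parts exist). Let N = A − (-3)·I. Computing rank(N^1) = 2, rank(N^2) = 1, rank(N^3) = 0; the number of blocks of size ≥ j is rank(N^{j−1}) − rank(N^j), giving [3, 1, 1]. So we have 1 block(s) of size 3, 2 block(s) of size 1 → block sizes [3, 1, 1]

Assembling the blocks gives a Jordan form
J =
  [-3,  1,  0,  0,  0]
  [ 0, -3,  1,  0,  0]
  [ 0,  0, -3,  0,  0]
  [ 0,  0,  0, -3,  0]
  [ 0,  0,  0,  0, -3]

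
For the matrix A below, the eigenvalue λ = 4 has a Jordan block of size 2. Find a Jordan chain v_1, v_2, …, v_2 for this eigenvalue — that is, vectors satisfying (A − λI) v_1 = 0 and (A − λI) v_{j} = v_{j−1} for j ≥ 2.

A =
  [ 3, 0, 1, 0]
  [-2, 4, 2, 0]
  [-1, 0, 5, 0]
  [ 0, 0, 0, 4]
A Jordan chain for λ = 4 of length 2:
v_1 = (-1, -2, -1, 0)ᵀ
v_2 = (1, 0, 0, 0)ᵀ

Let N = A − (4)·I. We want v_2 with N^2 v_2 = 0 but N^1 v_2 ≠ 0; then v_{j-1} := N · v_j for j = 2, …, 2.

Pick v_2 = (1, 0, 0, 0)ᵀ.
Then v_1 = N · v_2 = (-1, -2, -1, 0)ᵀ.

Sanity check: (A − (4)·I) v_1 = (0, 0, 0, 0)ᵀ = 0. ✓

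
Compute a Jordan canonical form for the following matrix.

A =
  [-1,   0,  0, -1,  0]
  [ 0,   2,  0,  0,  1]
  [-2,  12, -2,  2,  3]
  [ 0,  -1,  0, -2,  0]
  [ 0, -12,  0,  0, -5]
J_2(-2) ⊕ J_1(-2) ⊕ J_2(-1)

The characteristic polynomial is
  det(x·I − A) = x^5 + 8*x^4 + 25*x^3 + 38*x^2 + 28*x + 8 = (x + 1)^2*(x + 2)^3

Eigenvalues and multiplicities (the geometric multiplicity of λ is n − rank(A − λI), which equals the number of Jordan blocks for λ):
  λ = -2: algebraic multiplicity = 3, geometric multiplicity = 2
  λ = -1: algebraic multiplicity = 2, geometric multiplicity = 1

Determining the block sizes for each eigenvalue:
  λ = -2: 2 blocks summing to 3 forces exactly one block of size 2 and the rest size 1 → block sizes [2, 1]
  λ = -1: one block (gm = 1), so the single block has size am = 2 → block sizes [2]

Assembling the blocks gives a Jordan form
J =
  [-2,  1,  0,  0,  0]
  [ 0, -2,  0,  0,  0]
  [ 0,  0, -2,  0,  0]
  [ 0,  0,  0, -1,  1]
  [ 0,  0,  0,  0, -1]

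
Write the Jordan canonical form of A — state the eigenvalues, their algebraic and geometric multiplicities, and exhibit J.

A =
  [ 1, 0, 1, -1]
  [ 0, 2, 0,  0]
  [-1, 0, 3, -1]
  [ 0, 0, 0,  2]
J_2(2) ⊕ J_1(2) ⊕ J_1(2)

The characteristic polynomial is
  det(x·I − A) = x^4 - 8*x^3 + 24*x^2 - 32*x + 16 = (x - 2)^4

Eigenvalues and multiplicities (the geometric multiplicity of λ is n − rank(A − λI), which equals the number of Jordan blocks for λ):
  λ = 2: algebraic multiplicity = 4, geometric multiplicity = 3

Determining the block sizes for each eigenvalue:
  λ = 2: 3 blocks summing to 4 forces exactly one block of size 2 and the rest size 1 → block sizes [2, 1, 1]

Assembling the blocks gives a Jordan form
J =
  [2, 1, 0, 0]
  [0, 2, 0, 0]
  [0, 0, 2, 0]
  [0, 0, 0, 2]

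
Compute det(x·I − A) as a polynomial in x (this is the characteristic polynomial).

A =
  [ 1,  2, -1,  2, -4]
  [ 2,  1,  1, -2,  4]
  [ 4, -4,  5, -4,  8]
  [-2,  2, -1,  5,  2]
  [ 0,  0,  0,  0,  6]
x^5 - 18*x^4 + 126*x^3 - 432*x^2 + 729*x - 486

Expanding det(x·I − A) (e.g. by cofactor expansion or by noting that A is similar to its Jordan form J, which has the same characteristic polynomial as A) gives
  χ_A(x) = x^5 - 18*x^4 + 126*x^3 - 432*x^2 + 729*x - 486
which factors as (x - 6)*(x - 3)^4. The eigenvalues (with algebraic multiplicities) are λ = 3 with multiplicity 4, λ = 6 with multiplicity 1.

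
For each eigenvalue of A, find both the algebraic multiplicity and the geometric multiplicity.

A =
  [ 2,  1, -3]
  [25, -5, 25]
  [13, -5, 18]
λ = 5: alg = 3, geom = 1

Step 1 — factor the characteristic polynomial to read off the algebraic multiplicities:
  χ_A(x) = (x - 5)^3

Step 2 — compute geometric multiplicities via the rank-nullity identity g(λ) = n − rank(A − λI):
  rank(A − (5)·I) = 2, so dim ker(A − (5)·I) = n − 2 = 1

Summary:
  λ = 5: algebraic multiplicity = 3, geometric multiplicity = 1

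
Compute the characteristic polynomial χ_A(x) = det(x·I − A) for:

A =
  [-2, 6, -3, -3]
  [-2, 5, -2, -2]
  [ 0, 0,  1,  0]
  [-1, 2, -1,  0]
x^4 - 4*x^3 + 6*x^2 - 4*x + 1

Expanding det(x·I − A) (e.g. by cofactor expansion or by noting that A is similar to its Jordan form J, which has the same characteristic polynomial as A) gives
  χ_A(x) = x^4 - 4*x^3 + 6*x^2 - 4*x + 1
which factors as (x - 1)^4. The eigenvalues (with algebraic multiplicities) are λ = 1 with multiplicity 4.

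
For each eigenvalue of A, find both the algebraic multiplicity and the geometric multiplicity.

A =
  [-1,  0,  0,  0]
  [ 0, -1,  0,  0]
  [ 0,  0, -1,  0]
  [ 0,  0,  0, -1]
λ = -1: alg = 4, geom = 4

Step 1 — factor the characteristic polynomial to read off the algebraic multiplicities:
  χ_A(x) = (x + 1)^4

Step 2 — compute geometric multiplicities via the rank-nullity identity g(λ) = n − rank(A − λI):
  rank(A − (-1)·I) = 0, so dim ker(A − (-1)·I) = n − 0 = 4

Summary:
  λ = -1: algebraic multiplicity = 4, geometric multiplicity = 4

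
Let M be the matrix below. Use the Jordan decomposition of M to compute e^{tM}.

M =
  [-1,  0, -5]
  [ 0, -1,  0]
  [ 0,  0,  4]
e^{tM} =
  [exp(-t), 0, -exp(4*t) + exp(-t)]
  [0, exp(-t), 0]
  [0, 0, exp(4*t)]

Strategy: write M = P · J · P⁻¹ where J is a Jordan canonical form, so e^{tM} = P · e^{tJ} · P⁻¹, and e^{tJ} can be computed block-by-block.

M has Jordan form
J =
  [-1,  0, 0]
  [ 0, -1, 0]
  [ 0,  0, 4]
(up to reordering of blocks).

Per-block formulas:
  For a 1×1 block at λ = -1: exp(t · [-1]) = [e^(-1t)].
  For a 1×1 block at λ = 4: exp(t · [4]) = [e^(4t)].

After assembling e^{tJ} and conjugating by P, we get:

e^{tM} =
  [exp(-t), 0, -exp(4*t) + exp(-t)]
  [0, exp(-t), 0]
  [0, 0, exp(4*t)]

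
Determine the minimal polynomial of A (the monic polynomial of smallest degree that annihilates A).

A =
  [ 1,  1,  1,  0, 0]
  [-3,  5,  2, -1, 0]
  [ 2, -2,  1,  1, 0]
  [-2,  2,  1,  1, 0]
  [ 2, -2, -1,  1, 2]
x^2 - 4*x + 4

The characteristic polynomial is χ_A(x) = (x - 2)^5, so the eigenvalues are known. The minimal polynomial is
  m_A(x) = Π_λ (x − λ)^{k_λ}
where k_λ is the size of the *largest* Jordan block for λ (equivalently, the smallest k with (A − λI)^k v = 0 for every generalised eigenvector v of λ).

  λ = 2: largest Jordan block has size 2, contributing (x − 2)^2

So m_A(x) = (x - 2)^2 = x^2 - 4*x + 4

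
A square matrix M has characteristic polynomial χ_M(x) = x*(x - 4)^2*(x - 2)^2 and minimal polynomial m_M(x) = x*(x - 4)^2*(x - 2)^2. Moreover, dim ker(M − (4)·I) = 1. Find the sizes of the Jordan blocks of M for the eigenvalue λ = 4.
Block sizes for λ = 4: [2]

Step 1 — from the characteristic polynomial, algebraic multiplicity of λ = 4 is 2. From dim ker(M − (4)·I) = 1, there are exactly 1 Jordan blocks for λ = 4.
Step 2 — from the minimal polynomial, the factor (x − 4)^2 tells us the largest block for λ = 4 has size 2.
Step 3 — with total size 2, 1 blocks, and largest block 2, the block sizes (in nonincreasing order) are [2].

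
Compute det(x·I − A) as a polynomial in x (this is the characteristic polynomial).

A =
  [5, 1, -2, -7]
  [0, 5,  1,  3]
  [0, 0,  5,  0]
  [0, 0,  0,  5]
x^4 - 20*x^3 + 150*x^2 - 500*x + 625

Expanding det(x·I − A) (e.g. by cofactor expansion or by noting that A is similar to its Jordan form J, which has the same characteristic polynomial as A) gives
  χ_A(x) = x^4 - 20*x^3 + 150*x^2 - 500*x + 625
which factors as (x - 5)^4. The eigenvalues (with algebraic multiplicities) are λ = 5 with multiplicity 4.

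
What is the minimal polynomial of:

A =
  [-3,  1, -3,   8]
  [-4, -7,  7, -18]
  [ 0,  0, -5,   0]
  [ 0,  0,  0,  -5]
x^3 + 15*x^2 + 75*x + 125

The characteristic polynomial is χ_A(x) = (x + 5)^4, so the eigenvalues are known. The minimal polynomial is
  m_A(x) = Π_λ (x − λ)^{k_λ}
where k_λ is the size of the *largest* Jordan block for λ (equivalently, the smallest k with (A − λI)^k v = 0 for every generalised eigenvector v of λ).

  λ = -5: largest Jordan block has size 3, contributing (x + 5)^3

So m_A(x) = (x + 5)^3 = x^3 + 15*x^2 + 75*x + 125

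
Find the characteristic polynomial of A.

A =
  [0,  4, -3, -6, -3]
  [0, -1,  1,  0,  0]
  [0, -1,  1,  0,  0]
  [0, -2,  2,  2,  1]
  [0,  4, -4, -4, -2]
x^5

Expanding det(x·I − A) (e.g. by cofactor expansion or by noting that A is similar to its Jordan form J, which has the same characteristic polynomial as A) gives
  χ_A(x) = x^5
which factors as x^5. The eigenvalues (with algebraic multiplicities) are λ = 0 with multiplicity 5.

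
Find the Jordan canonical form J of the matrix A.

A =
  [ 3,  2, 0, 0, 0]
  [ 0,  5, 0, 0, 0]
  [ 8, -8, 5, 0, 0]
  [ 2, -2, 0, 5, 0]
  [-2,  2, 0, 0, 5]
J_1(3) ⊕ J_1(5) ⊕ J_1(5) ⊕ J_1(5) ⊕ J_1(5)

The characteristic polynomial is
  det(x·I − A) = x^5 - 23*x^4 + 210*x^3 - 950*x^2 + 2125*x - 1875 = (x - 5)^4*(x - 3)

Eigenvalues and multiplicities (the geometric multiplicity of λ is n − rank(A − λI), which equals the number of Jordan blocks for λ):
  λ = 3: algebraic multiplicity = 1, geometric multiplicity = 1
  λ = 5: algebraic multiplicity = 4, geometric multiplicity = 4

Determining the block sizes for each eigenvalue:
  λ = 3: one block (gm = 1), so the single block has size am = 1 → block sizes [1]
  λ = 5: gm = am = 4, so every block has size 1 → block sizes [1, 1, 1, 1]

Assembling the blocks gives a Jordan form
J =
  [3, 0, 0, 0, 0]
  [0, 5, 0, 0, 0]
  [0, 0, 5, 0, 0]
  [0, 0, 0, 5, 0]
  [0, 0, 0, 0, 5]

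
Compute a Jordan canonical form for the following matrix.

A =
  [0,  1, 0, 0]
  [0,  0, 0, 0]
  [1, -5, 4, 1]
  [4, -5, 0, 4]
J_2(0) ⊕ J_2(4)

The characteristic polynomial is
  det(x·I − A) = x^4 - 8*x^3 + 16*x^2 = x^2*(x - 4)^2

Eigenvalues and multiplicities (the geometric multiplicity of λ is n − rank(A − λI), which equals the number of Jordan blocks for λ):
  λ = 0: algebraic multiplicity = 2, geometric multiplicity = 1
  λ = 4: algebraic multiplicity = 2, geometric multiplicity = 1

Determining the block sizes for each eigenvalue:
  λ = 0: one block (gm = 1), so the single block has size am = 2 → block sizes [2]
  λ = 4: one block (gm = 1), so the single block has size am = 2 → block sizes [2]

Assembling the blocks gives a Jordan form
J =
  [0, 1, 0, 0]
  [0, 0, 0, 0]
  [0, 0, 4, 1]
  [0, 0, 0, 4]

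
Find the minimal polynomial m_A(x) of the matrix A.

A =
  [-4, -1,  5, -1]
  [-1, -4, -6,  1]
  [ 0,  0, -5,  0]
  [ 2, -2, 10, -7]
x^3 + 15*x^2 + 75*x + 125

The characteristic polynomial is χ_A(x) = (x + 5)^4, so the eigenvalues are known. The minimal polynomial is
  m_A(x) = Π_λ (x − λ)^{k_λ}
where k_λ is the size of the *largest* Jordan block for λ (equivalently, the smallest k with (A − λI)^k v = 0 for every generalised eigenvector v of λ).

  λ = -5: largest Jordan block has size 3, contributing (x + 5)^3

So m_A(x) = (x + 5)^3 = x^3 + 15*x^2 + 75*x + 125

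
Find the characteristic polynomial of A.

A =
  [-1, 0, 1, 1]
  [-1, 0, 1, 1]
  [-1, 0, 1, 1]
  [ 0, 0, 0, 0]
x^4

Expanding det(x·I − A) (e.g. by cofactor expansion or by noting that A is similar to its Jordan form J, which has the same characteristic polynomial as A) gives
  χ_A(x) = x^4
which factors as x^4. The eigenvalues (with algebraic multiplicities) are λ = 0 with multiplicity 4.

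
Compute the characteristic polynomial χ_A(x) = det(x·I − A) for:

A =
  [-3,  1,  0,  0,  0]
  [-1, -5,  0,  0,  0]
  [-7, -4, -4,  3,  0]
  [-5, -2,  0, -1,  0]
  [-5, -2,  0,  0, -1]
x^5 + 14*x^4 + 73*x^3 + 172*x^2 + 176*x + 64

Expanding det(x·I − A) (e.g. by cofactor expansion or by noting that A is similar to its Jordan form J, which has the same characteristic polynomial as A) gives
  χ_A(x) = x^5 + 14*x^4 + 73*x^3 + 172*x^2 + 176*x + 64
which factors as (x + 1)^2*(x + 4)^3. The eigenvalues (with algebraic multiplicities) are λ = -4 with multiplicity 3, λ = -1 with multiplicity 2.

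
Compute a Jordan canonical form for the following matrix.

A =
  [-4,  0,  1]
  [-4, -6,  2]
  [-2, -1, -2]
J_3(-4)

The characteristic polynomial is
  det(x·I − A) = x^3 + 12*x^2 + 48*x + 64 = (x + 4)^3

Eigenvalues and multiplicities (the geometric multiplicity of λ is n − rank(A − λI), which equals the number of Jordan blocks for λ):
  λ = -4: algebraic multiplicity = 3, geometric multiplicity = 1

Determining the block sizes for each eigenvalue:
  λ = -4: one block (gm = 1), so the single block has size am = 3 → block sizes [3]

Assembling the blocks gives a Jordan form
J =
  [-4,  1,  0]
  [ 0, -4,  1]
  [ 0,  0, -4]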